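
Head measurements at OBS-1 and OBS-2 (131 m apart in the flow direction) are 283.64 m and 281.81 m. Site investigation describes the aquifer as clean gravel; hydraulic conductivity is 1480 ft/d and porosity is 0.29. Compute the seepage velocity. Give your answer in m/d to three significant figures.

Hydraulic gradient i = (283.64 − 281.81) / 131 = 1.83 / 131 = 0.01397
K = 1480 ft/d × 0.3048 = 451.1 m/d
Specific discharge q = 451.1 × 0.01397 = 6.302 m/d
v_s = q/n_e = 6.302/0.29 = 21.73 m/d

21.7 m/d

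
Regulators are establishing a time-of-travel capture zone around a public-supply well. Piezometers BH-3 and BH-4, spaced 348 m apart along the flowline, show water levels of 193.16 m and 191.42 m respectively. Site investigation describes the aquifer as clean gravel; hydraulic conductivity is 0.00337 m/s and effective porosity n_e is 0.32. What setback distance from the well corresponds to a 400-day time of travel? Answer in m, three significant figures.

1820 m

Hydraulic gradient i = (193.16 − 191.42) / 348 = 1.74 / 348 = 0.005000
K = 0.00337 m/s × 86400 s/d = 291.2 m/d
q = Ki = 291.2 × 0.005000 = 1.456 m/d
Average linear velocity = 1.456 / 0.32 = 4.550 m/d
L = v × T = 4.550 × 400 = 1820 m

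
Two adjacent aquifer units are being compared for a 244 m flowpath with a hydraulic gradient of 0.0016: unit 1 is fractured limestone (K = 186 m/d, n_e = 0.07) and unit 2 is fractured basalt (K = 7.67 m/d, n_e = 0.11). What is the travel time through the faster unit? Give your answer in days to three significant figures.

Unit 1 (fractured limestone): v = 186×0.0016/0.07 = 4.251 m/d, t = 244/4.251 = 57.39 d
Unit 2 (fractured basalt): v = 7.67×0.0016/0.11 = 0.1116 m/d, t = 244/0.1116 = 2187 d
Faster unit: t = 57.4 d

57.4 days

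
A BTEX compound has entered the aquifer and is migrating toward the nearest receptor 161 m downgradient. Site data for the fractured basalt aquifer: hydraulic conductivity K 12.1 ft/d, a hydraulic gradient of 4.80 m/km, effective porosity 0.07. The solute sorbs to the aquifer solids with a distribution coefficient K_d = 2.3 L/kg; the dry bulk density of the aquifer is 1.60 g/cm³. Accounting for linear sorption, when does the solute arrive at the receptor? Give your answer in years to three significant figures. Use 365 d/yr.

93.4 years

K = 12.1 ft/d × 0.3048 = 3.688 m/d
Specific discharge q = 3.688 × 0.0048 = 0.01770 m/d
Average linear velocity = 0.01770 / 0.07 = 0.2529 m/d
Retardation R = 1 + ρ_b·K_d/n = 1 + 1.60×2.3/0.07 = 53.57
Contaminant velocity v_c = v/R = 0.2529/53.57 = 0.004721 m/d
t = L/v_c = 161/0.004721 = 34100 d
   = 34100/365 = 93.4 yr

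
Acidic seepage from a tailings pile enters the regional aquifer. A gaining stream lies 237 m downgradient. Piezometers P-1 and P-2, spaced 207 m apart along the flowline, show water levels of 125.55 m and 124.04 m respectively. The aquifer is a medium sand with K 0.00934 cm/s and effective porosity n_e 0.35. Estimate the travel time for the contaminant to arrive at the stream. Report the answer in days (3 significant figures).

Hydraulic gradient i = (125.55 − 124.04) / 207 = 1.51 / 207 = 0.007295
K = 0.00934 cm/s × 864 = 8.070 m/d
q = Ki = 8.070 × 0.007295 = 0.05887 m/d
Seepage velocity v = q / n = 0.05887 / 0.35 = 0.1682 m/d
t = L / v = 237 / 0.1682 = 1409 d

1410 days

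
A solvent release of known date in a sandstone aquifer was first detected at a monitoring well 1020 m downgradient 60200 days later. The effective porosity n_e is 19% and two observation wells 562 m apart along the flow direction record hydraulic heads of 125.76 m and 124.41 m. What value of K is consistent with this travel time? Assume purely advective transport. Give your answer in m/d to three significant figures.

1.34 m/d

Hydraulic gradient i = (125.76 − 124.41) / 562 = 1.35 / 562 = 0.002402
v = L / t = 1020 / 60200 = 0.01694 m/d
K = v · n / i = 0.01694 × 0.19 / 0.002402 = 1.34 m/d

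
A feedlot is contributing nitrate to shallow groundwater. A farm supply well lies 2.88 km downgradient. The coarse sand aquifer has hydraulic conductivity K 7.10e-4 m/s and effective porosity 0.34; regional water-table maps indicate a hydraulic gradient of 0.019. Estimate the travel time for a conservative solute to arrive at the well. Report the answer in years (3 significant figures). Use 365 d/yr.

K = 7.10e-4 m/s × 86400 s/d = 61.34 m/d
q = Ki = 61.34 × 0.019 = 1.166 m/d
Seepage velocity v = q / n = 1.166 / 0.34 = 3.428 m/d
L = 2.88 km = 2880 m
t = L / v = 2880 / 3.428 = 840.1 d
   = 840.1 / 365 = 2.30 yr

2.30 years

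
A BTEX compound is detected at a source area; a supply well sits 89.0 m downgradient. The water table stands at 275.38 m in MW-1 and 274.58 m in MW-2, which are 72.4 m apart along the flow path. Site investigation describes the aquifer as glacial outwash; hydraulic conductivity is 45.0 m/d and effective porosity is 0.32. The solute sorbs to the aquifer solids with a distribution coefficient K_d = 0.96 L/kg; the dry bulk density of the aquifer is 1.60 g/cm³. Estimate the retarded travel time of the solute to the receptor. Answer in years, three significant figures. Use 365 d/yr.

Hydraulic gradient i = (275.38 − 274.58) / 72.4 = 0.80 / 72.4 = 0.01105
Darcy flux q = K·i = 45.0 × 0.01105 = 0.4972 m/d
v_s = q/n_e = 0.4972/0.32 = 1.554 m/d
Retardation R = 1 + ρ_b·K_d/n = 1 + 1.60×0.96/0.32 = 5.800
Contaminant velocity v_c = v/R = 1.554/5.800 = 0.2679 m/d
t = L/v_c = 89.0/0.2679 = 332.2 d
   = 332.2/365 = 0.910 yr

0.910 years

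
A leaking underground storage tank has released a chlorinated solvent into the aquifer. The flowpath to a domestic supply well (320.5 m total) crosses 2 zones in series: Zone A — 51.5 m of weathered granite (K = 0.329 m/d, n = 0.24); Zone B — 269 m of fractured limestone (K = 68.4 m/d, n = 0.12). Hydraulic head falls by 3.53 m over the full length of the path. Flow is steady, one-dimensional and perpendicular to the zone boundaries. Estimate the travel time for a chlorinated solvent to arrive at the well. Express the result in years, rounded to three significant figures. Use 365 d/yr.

5.56 years

Steady 1-D flow in series ⇒ the Darcy flux q is identical in every zone and the zone head losses add (resistances L/K in series).
Σ(L/K) = 51.5/0.329 + 269/68.4 = 156.5 + 3.933 = 160.5 d
q = ΔH / Σ(L/K) = 3.53 / 160.5 = 0.02200 m/d (same in every zone)
Zone A: v = q/n = 0.02200/0.24 = 0.09166 m/d → t_A = 51.5/0.09166 = 561.9 d
Zone B: v = q/n = 0.02200/0.12 = 0.1833 m/d → t_B = 269/0.1833 = 1467 d
Total t = 561.9 + 1467 = 2029 d
   = 2029 / 365 = 5.56 yr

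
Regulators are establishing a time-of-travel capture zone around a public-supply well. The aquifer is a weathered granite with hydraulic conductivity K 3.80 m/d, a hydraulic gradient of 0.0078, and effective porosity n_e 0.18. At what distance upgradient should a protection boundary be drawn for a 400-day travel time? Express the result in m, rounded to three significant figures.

Specific discharge q = 3.80 × 0.0078 = 0.02964 m/d
Seepage velocity v = q / n = 0.02964 / 0.18 = 0.1647 m/d
L = v × T = 0.1647 × 400 = 65.87 m

65.9 m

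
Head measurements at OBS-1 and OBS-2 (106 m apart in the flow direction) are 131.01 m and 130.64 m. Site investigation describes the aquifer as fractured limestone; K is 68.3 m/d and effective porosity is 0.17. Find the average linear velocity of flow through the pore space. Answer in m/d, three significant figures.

Hydraulic gradient i = (131.01 − 130.64) / 106 = 0.37 / 106 = 0.003491
Specific discharge q = 68.3 × 0.003491 = 0.2384 m/d
Average linear velocity = 0.2384 / 0.17 = 1.402 m/d

1.40 m/d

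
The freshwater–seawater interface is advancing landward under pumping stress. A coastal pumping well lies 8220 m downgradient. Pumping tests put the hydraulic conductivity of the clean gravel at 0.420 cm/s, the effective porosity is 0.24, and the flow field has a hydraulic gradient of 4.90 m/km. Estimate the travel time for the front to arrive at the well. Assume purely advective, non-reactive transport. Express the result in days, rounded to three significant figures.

K = 0.420 cm/s × 864 = 362.9 m/d
Darcy flux q = K·i = 362.9 × 0.0049 = 1.778 m/d
Seepage velocity v = q / n = 1.778 / 0.24 = 7.409 m/d
t = L / v = 8220 / 7.409 = 1109 d

1110 days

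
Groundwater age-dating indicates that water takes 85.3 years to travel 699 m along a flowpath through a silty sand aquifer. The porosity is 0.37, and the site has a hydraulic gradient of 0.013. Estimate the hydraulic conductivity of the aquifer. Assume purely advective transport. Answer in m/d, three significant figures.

t = 85.3 years = 31130 d
v = L / t = 699 / 31130 = 0.02245 m/d
K = v · n / i = 0.02245 × 0.37 / 0.013 = 0.639 m/d

0.639 m/d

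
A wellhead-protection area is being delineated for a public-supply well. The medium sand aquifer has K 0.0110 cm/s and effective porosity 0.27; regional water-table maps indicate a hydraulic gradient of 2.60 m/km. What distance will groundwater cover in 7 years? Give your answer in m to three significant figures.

K = 0.0110 cm/s × 864 = 9.504 m/d
Specific discharge q = 9.504 × 0.0026 = 0.02471 m/d
v_s = q/n_e = 0.02471/0.27 = 0.09152 m/d
T = 7 yr × 365 = 2555 d
L = v × T = 0.09152 × 2555 = 233.8 m

234 m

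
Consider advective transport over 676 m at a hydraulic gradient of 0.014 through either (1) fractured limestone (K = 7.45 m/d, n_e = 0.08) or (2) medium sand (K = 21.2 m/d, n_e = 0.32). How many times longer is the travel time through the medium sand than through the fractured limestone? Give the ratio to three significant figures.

1.41

Unit 1 (fractured limestone): v = 7.45×0.014/0.08 = 1.304 m/d, t = 676/1.304 = 518.5 d
Unit 2 (medium sand): v = 21.2×0.014/0.32 = 0.9275 m/d, t = 676/0.9275 = 728.8 d
t(medium sand) / t(fractured limestone) = 728.8/518.5 = 1.41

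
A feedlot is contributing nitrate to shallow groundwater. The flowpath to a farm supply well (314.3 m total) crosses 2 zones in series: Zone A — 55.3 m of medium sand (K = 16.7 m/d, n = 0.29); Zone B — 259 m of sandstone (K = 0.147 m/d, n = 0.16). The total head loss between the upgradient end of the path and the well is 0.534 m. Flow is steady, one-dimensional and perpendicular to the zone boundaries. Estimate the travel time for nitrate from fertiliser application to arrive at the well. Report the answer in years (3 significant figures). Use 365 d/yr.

Steady 1-D flow in series ⇒ the Darcy flux q is identical in every zone and the zone head losses add (resistances L/K in series).
Σ(L/K) = 55.3/16.7 + 259/0.147 = 3.311 + 1762 = 1765 d
q = ΔH / Σ(L/K) = 0.534 / 1765 = 3.025e-4 m/d (same in every zone)
Zone A: v = q/n = 3.025e-4/0.29 = 0.001043 m/d → t_A = 55.3/0.001043 = 53010 d
Zone B: v = q/n = 3.025e-4/0.16 = 0.001891 m/d → t_B = 259/0.001891 = 137000 d
Total t = 53010 + 137000 = 190000 d
   = 190000 / 365 = 521 yr

521 years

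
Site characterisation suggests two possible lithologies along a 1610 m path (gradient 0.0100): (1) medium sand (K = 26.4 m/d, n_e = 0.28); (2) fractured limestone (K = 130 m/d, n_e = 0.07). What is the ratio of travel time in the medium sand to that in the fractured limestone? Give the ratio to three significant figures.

19.7

Unit 1 (medium sand): v = 26.4×0.010/0.28 = 0.9429 m/d, t = 1610/0.9429 = 1708 d
Unit 2 (fractured limestone): v = 130×0.010/0.07 = 18.57 m/d, t = 1610/18.57 = 86.69 d
t(medium sand) / t(fractured limestone) = 1708/86.69 = 19.7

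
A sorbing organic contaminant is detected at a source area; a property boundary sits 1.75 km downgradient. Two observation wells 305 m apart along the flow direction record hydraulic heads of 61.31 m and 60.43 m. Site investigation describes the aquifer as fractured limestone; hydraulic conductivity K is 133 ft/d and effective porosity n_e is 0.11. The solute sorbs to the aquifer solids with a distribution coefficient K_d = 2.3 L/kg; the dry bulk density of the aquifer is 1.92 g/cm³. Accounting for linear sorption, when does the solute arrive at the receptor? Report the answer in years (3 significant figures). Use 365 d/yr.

186 years

Hydraulic gradient i = (61.31 − 60.43) / 305 = 0.88 / 305 = 0.002885
K = 133 ft/d × 0.3048 = 40.54 m/d
Specific discharge q = 40.54 × 0.002885 = 0.1170 m/d
v = Ki/n = 40.54·0.002885/0.11 = 1.063 m/d
Retardation R = 1 + ρ_b·K_d/n = 1 + 1.92×2.3/0.11 = 41.15
Contaminant velocity v_c = v/R = 1.063/41.15 = 0.02584 m/d
L = 1.75 km = 1750 m
t = L/v_c = 1750/0.02584 = 67720 d
   = 67720/365 = 186 yr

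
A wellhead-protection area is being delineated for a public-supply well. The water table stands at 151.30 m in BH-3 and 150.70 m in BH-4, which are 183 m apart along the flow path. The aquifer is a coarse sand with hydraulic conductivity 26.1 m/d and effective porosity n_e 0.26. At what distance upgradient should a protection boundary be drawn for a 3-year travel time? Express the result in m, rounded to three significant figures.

360 m

Hydraulic gradient i = (151.30 − 150.70) / 183 = 0.60 / 183 = 0.003279
q = Ki = 26.1 × 0.003279 = 0.08557 m/d
Average linear velocity = 0.08557 / 0.26 = 0.3291 m/d
T = 3 yr × 365 = 1095 d
L = v × T = 0.3291 × 1095 = 360.4 m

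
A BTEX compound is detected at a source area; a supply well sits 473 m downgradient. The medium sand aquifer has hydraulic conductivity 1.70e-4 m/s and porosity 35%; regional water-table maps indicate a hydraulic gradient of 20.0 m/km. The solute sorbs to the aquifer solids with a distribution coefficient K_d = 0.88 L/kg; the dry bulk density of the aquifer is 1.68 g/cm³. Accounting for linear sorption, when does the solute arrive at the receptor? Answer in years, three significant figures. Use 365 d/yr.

K = 1.70e-4 m/s × 86400 s/d = 14.69 m/d
Specific discharge q = 14.69 × 0.020 = 0.2938 m/d
Average linear velocity = 0.2938 / 0.35 = 0.8393 m/d
Retardation R = 1 + ρ_b·K_d/n = 1 + 1.68×0.88/0.35 = 5.224
Contaminant velocity v_c = v/R = 0.8393/5.224 = 0.1607 m/d
t = L/v_c = 473/0.1607 = 2944 d
   = 2944/365 = 8.07 yr

8.07 years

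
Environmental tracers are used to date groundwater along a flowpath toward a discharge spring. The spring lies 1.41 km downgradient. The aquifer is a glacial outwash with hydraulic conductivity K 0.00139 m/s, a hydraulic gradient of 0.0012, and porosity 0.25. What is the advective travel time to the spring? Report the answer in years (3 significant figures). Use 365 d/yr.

6.70 years

K = 0.00139 m/s × 86400 s/d = 120.1 m/d
Specific discharge q = 120.1 × 0.0012 = 0.1441 m/d
v_s = q/n_e = 0.1441/0.25 = 0.5765 m/d
L = 1.41 km = 1410 m
t = L / v = 1410 / 0.5765 = 2446 d
   = 2446 / 365 = 6.70 yr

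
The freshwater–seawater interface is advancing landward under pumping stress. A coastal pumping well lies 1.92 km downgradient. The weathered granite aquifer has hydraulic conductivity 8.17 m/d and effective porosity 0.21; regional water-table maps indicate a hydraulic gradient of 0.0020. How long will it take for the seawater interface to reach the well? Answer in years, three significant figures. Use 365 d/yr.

Darcy flux q = K·i = 8.17 × 0.0020 = 0.01634 m/d
Average linear velocity = 0.01634 / 0.21 = 0.07781 m/d
L = 1.92 km = 1920 m
t = L / v = 1920 / 0.07781 = 24680 d
   = 24680 / 365 = 67.6 yr

67.6 years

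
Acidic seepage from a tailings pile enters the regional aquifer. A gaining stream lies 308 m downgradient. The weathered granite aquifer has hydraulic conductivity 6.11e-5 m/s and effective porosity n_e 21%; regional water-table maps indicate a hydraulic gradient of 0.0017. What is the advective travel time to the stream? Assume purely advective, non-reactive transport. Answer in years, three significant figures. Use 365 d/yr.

19.7 years

K = 6.11e-5 m/s × 86400 s/d = 5.279 m/d
Specific discharge q = 5.279 × 0.0017 = 0.008974 m/d
Average linear velocity = 0.008974 / 0.21 = 0.04274 m/d
t = L / v = 308 / 0.04274 = 7207 d
   = 7207 / 365 = 19.7 yr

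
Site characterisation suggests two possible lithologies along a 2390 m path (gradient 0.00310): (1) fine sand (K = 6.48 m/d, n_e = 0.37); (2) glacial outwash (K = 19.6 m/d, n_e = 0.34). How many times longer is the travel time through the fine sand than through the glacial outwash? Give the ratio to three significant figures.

Unit 1 (fine sand): v = 6.48×0.0031/0.37 = 0.05429 m/d, t = 2390/0.05429 = 44020 d
Unit 2 (glacial outwash): v = 19.6×0.0031/0.34 = 0.1787 m/d, t = 2390/0.1787 = 13370 d
t(fine sand) / t(glacial outwash) = 44020/13370 = 3.29

3.29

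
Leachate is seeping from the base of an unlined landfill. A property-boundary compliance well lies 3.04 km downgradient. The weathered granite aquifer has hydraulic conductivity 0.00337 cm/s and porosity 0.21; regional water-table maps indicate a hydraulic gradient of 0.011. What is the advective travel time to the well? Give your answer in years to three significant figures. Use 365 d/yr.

54.6 years

K = 0.00337 cm/s × 864 = 2.912 m/d
q = Ki = 2.912 × 0.011 = 0.03203 m/d
Average linear velocity = 0.03203 / 0.21 = 0.1525 m/d
L = 3.04 km = 3040 m
t = L / v = 3040 / 0.1525 = 19930 d
   = 19930 / 365 = 54.6 yr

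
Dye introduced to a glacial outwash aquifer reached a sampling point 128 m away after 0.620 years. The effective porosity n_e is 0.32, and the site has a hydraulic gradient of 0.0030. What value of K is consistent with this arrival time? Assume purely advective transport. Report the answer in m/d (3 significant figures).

60.3 m/d

t = 0.620 years = 226.3 d
v = L / t = 128 / 226.3 = 0.5656 m/d
K = v · n / i = 0.5656 × 0.32 / 0.0030 = 60.3 m/d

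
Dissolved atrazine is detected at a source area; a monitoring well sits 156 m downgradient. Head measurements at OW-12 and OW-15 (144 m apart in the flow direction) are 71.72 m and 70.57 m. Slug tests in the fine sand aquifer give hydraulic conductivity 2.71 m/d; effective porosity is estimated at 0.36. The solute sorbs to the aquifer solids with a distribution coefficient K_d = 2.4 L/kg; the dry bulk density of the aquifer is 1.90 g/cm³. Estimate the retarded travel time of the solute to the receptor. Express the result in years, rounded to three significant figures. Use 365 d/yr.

97.2 years

Hydraulic gradient i = (71.72 − 70.57) / 144 = 1.15 / 144 = 0.007986
Specific discharge q = 2.71 × 0.007986 = 0.02164 m/d
Seepage velocity v = q / n = 0.02164 / 0.36 = 0.06012 m/d
Retardation R = 1 + ρ_b·K_d/n = 1 + 1.90×2.4/0.36 = 13.67
Contaminant velocity v_c = v/R = 0.06012/13.67 = 0.004399 m/d
t = L/v_c = 156/0.004399 = 35460 d
   = 35460/365 = 97.2 yr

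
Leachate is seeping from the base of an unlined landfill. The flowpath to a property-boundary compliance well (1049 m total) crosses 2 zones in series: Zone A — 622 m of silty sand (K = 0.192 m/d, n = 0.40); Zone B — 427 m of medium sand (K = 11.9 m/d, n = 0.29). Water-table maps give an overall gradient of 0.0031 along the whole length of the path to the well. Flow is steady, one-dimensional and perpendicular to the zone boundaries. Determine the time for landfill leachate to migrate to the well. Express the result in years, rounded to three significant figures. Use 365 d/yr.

1030 years

For zones in series the flux q is common to all zones; the equivalent conductivity is the harmonic (thickness-weighted) mean, K_eq = L_total / Σ(L_j/K_j).
Σ(L/K) = 622/0.192 + 427/11.9 = 3240 + 35.88 = 3275 d
K_eq = L_total / Σ(L/K) = 1049 / 3275 = 0.3203 m/d
q = K_eq · i = 0.3203 × 0.0031 = 9.928e-4 m/d (same in every zone)
Zone A: v = q/n = 9.928e-4/0.40 = 0.002482 m/d → t_A = 622/0.002482 = 250600 d
Zone B: v = q/n = 9.928e-4/0.29 = 0.003423 m/d → t_B = 427/0.003423 = 124700 d
Total t = 250600 + 124700 = 375300 d
   = 375300 / 365 = 1030 yr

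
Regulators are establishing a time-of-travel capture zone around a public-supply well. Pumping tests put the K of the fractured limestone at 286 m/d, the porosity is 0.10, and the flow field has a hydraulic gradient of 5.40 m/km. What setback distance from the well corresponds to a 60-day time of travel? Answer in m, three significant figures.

927 m

Darcy flux q = K·i = 286 × 0.0054 = 1.544 m/d
Average linear velocity = 1.544 / 0.10 = 15.44 m/d
L = v × T = 15.44 × 60 = 926.6 m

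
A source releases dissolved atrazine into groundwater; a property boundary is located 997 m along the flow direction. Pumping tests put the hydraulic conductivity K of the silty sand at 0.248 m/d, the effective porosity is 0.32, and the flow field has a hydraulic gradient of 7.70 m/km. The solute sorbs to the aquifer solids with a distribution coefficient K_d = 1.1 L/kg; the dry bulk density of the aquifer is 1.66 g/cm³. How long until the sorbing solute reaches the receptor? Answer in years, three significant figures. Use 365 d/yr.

Darcy flux q = K·i = 0.248 × 0.0077 = 0.001910 m/d
v = Ki/n = 0.248·0.0077/0.32 = 0.005968 m/d
Retardation R = 1 + ρ_b·K_d/n = 1 + 1.66×1.1/0.32 = 6.706
Contaminant velocity v_c = v/R = 0.005968/6.706 = 8.898e-4 m/d
t = L/v_c = 997/8.898e-4 = 1.120e6 d
   = 1.120e6/365 = 3070 yr

3070 years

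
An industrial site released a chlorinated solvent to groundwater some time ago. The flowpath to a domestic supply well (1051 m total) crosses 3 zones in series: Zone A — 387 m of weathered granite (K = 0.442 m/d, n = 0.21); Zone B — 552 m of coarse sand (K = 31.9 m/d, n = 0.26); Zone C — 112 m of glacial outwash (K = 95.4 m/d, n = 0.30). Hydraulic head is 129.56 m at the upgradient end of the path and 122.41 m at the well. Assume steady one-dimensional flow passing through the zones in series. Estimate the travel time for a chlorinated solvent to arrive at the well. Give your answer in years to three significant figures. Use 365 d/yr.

88.5 years

Total head drop ΔH = 129.56 − 122.41 = 7.15 m
Continuity: the same q passes through each zone, so ΔH = q·Σ(L_j/K_j) — the zones act as resistances in series.
Σ(L/K) = 387/0.442 + 552/31.9 + 112/95.4 = 875.6 + 17.30 + 1.174 = 894.0 d
q = ΔH / Σ(L/K) = 7.15 / 894.0 = 0.007997 m/d (same in every zone)
Zone A: v = q/n = 0.007997/0.21 = 0.03808 m/d → t_A = 387/0.03808 = 10160 d
Zone B: v = q/n = 0.007997/0.26 = 0.03076 m/d → t_B = 552/0.03076 = 17950 d
Zone C: v = q/n = 0.007997/0.30 = 0.02666 m/d → t_C = 112/0.02666 = 4201 d
Total t = 10160 + 17950 + 4201 = 32310 d
   = 32310 / 365 = 88.5 yr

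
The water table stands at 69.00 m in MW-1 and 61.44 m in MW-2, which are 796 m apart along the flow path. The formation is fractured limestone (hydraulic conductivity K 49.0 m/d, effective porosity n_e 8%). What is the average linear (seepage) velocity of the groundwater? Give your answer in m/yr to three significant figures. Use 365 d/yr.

2120 m/yr

Hydraulic gradient i = (69.00 − 61.44) / 796 = 7.56 / 796 = 0.009497
Darcy flux q = K·i = 49.0 × 0.009497 = 0.4654 m/d
v_s = q/n_e = 0.4654/0.08 = 5.817 m/d
   = 5.817 × 365 = 2120 m/yr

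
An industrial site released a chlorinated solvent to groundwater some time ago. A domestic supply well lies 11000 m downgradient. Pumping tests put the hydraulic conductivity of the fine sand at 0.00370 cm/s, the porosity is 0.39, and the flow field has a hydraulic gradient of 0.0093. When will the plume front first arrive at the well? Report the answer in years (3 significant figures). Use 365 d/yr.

K = 0.00370 cm/s × 864 = 3.197 m/d
Specific discharge q = 3.197 × 0.0093 = 0.02973 m/d
Average linear velocity = 0.02973 / 0.39 = 0.07623 m/d
t = L / v = 11000 / 0.07623 = 144300 d
   = 144300 / 365 = 395 yr

395 years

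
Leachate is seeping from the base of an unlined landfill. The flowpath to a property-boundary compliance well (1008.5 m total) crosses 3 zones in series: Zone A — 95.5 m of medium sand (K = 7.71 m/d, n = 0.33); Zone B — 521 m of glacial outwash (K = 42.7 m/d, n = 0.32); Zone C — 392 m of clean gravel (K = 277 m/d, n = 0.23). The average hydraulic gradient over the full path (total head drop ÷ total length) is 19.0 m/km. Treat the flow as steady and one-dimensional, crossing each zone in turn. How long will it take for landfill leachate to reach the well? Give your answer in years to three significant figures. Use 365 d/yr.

Steady 1-D flow in series ⇒ the Darcy flux q is identical in every zone and the zone head losses add (resistances L/K in series).
Σ(L/K) = 95.5/7.71 + 521/42.7 + 392/277 = 12.39 + 12.20 + 1.415 = 26.00 d
K_eq = L_total / Σ(L/K) = 1008.5 / 26.00 = 38.78 m/d
q = K_eq · i = 38.78 × 0.019 = 0.7369 m/d (same in every zone)
Zone A: v = q/n = 0.7369/0.33 = 2.233 m/d → t_A = 95.5/2.233 = 42.77 d
Zone B: v = q/n = 0.7369/0.32 = 2.303 m/d → t_B = 521/2.303 = 226.2 d
Zone C: v = q/n = 0.7369/0.23 = 3.204 m/d → t_C = 392/3.204 = 122.4 d
Total t = 42.77 + 226.2 + 122.4 = 391.4 d
   = 391.4 / 365 = 1.07 yr

1.07 years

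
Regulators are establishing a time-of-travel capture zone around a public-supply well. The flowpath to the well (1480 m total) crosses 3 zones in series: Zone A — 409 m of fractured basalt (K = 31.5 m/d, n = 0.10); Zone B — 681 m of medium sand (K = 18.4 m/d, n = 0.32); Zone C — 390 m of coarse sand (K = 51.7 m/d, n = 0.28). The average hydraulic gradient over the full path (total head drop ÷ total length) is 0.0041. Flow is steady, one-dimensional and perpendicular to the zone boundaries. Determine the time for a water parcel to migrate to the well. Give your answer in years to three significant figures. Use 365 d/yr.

For zones in series the flux q is common to all zones; the equivalent conductivity is the harmonic (thickness-weighted) mean, K_eq = L_total / Σ(L_j/K_j).
Σ(L/K) = 409/31.5 + 681/18.4 + 390/51.7 = 12.98 + 37.01 + 7.544 = 57.54 d
K_eq = L_total / Σ(L/K) = 1480 / 57.54 = 25.72 m/d
q = K_eq · i = 25.72 × 0.0041 = 0.1055 m/d (same in every zone)
Zone A: v = q/n = 0.1055/0.10 = 1.055 m/d → t_A = 409/1.055 = 387.8 d
Zone B: v = q/n = 0.1055/0.32 = 0.3296 m/d → t_B = 681/0.3296 = 2066 d
Zone C: v = q/n = 0.1055/0.28 = 0.3766 m/d → t_C = 390/0.3766 = 1035 d
Total t = 387.8 + 2066 + 1035 = 3490 d
   = 3490 / 365 = 9.56 yr

9.56 years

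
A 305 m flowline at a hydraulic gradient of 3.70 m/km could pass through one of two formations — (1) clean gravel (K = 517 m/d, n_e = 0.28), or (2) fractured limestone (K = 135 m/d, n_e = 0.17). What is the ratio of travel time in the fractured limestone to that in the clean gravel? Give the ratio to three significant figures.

2.33

Unit 1 (clean gravel): v = 517×0.0037/0.28 = 6.832 m/d, t = 305/6.832 = 44.64 d
Unit 2 (fractured limestone): v = 135×0.0037/0.17 = 2.938 m/d, t = 305/2.938 = 103.8 d
t(fractured limestone) / t(clean gravel) = 103.8/44.64 = 2.33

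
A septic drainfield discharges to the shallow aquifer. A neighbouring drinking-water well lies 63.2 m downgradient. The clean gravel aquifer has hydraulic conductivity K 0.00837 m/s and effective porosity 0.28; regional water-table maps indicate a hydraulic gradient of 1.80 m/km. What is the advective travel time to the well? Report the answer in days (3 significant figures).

13.6 days

K = 0.00837 m/s × 86400 s/d = 723.2 m/d
Specific discharge q = 723.2 × 0.0018 = 1.302 m/d
Seepage velocity v = q / n = 1.302 / 0.28 = 4.649 m/d
t = L / v = 63.2 / 4.649 = 13.59 d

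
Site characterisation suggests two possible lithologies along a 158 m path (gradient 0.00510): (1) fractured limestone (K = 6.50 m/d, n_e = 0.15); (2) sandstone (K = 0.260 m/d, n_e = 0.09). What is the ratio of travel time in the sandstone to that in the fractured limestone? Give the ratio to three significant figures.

15.0

Unit 1 (fractured limestone): v = 6.50×0.0051/0.15 = 0.2210 m/d, t = 158/0.2210 = 714.9 d
Unit 2 (sandstone): v = 0.260×0.0051/0.09 = 0.01473 m/d, t = 158/0.01473 = 10720 d
t(sandstone) / t(fractured limestone) = 10720/714.9 = 15.0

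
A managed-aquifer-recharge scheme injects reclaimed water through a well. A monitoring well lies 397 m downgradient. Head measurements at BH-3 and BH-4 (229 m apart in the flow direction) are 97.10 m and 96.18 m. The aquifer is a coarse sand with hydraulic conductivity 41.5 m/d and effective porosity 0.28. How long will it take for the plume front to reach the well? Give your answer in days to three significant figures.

667 days

Hydraulic gradient i = (97.10 − 96.18) / 229 = 0.92 / 229 = 0.004017
q = Ki = 41.5 × 0.004017 = 0.1667 m/d
v = Ki/n = 41.5·0.004017/0.28 = 0.5954 m/d
t = L / v = 397 / 0.5954 = 666.7 d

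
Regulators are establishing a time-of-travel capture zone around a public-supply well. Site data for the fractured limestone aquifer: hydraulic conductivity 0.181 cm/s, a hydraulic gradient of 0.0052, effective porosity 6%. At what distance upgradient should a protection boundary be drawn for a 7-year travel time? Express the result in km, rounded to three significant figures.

K = 0.181 cm/s × 864 = 156.4 m/d
Specific discharge q = 156.4 × 0.0052 = 0.8132 m/d
v_s = q/n_e = 0.8132/0.06 = 13.55 m/d
T = 7 yr × 365 = 2555 d
L = v × T = 13.55 × 2555 = 34630 m
   = 34.6 km

34.6 km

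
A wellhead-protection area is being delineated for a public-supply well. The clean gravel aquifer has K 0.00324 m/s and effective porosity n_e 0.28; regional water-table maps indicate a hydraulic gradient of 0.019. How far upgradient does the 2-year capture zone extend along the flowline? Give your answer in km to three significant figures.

K = 0.00324 m/s × 86400 s/d = 279.9 m/d
q = Ki = 279.9 × 0.019 = 5.319 m/d
Average linear velocity = 5.319 / 0.28 = 19.00 m/d
T = 2 yr × 365 = 730 d
L = v × T = 19.00 × 730 = 13870 m
   = 13.9 km

13.9 km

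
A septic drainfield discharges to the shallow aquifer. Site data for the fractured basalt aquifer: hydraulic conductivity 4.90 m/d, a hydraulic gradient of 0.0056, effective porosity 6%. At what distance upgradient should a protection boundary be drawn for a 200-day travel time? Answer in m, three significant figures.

Darcy flux q = K·i = 4.90 × 0.0056 = 0.02744 m/d
v_s = q/n_e = 0.02744/0.06 = 0.4573 m/d
L = v × T = 0.4573 × 200 = 91.47 m

91.5 m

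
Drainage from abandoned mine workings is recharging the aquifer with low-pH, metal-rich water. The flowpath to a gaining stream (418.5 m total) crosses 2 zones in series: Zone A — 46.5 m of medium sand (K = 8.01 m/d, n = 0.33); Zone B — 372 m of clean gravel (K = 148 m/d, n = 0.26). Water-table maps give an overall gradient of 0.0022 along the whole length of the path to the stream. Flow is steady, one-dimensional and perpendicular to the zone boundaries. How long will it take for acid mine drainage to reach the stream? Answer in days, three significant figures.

Continuity: the same q passes through each zone, so ΔH = q·Σ(L_j/K_j) — the zones act as resistances in series.
Σ(L/K) = 46.5/8.01 + 372/148 = 5.805 + 2.514 = 8.319 d
K_eq = L_total / Σ(L/K) = 418.5 / 8.319 = 50.31 m/d
q = K_eq · i = 50.31 × 0.0022 = 0.1107 m/d (same in every zone)
Zone A: v = q/n = 0.1107/0.33 = 0.3354 m/d → t_A = 46.5/0.3354 = 138.6 d
Zone B: v = q/n = 0.1107/0.26 = 0.4257 m/d → t_B = 372/0.4257 = 873.9 d
Total t = 138.6 + 873.9 = 1013 d

1010 days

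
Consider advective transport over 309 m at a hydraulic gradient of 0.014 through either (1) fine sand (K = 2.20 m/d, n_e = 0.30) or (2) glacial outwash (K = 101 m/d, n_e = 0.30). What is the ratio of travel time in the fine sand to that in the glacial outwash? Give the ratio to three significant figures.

Unit 1 (fine sand): v = 2.20×0.014/0.30 = 0.1027 m/d, t = 309/0.1027 = 3010 d
Unit 2 (glacial outwash): v = 101×0.014/0.30 = 4.713 m/d, t = 309/4.713 = 65.56 d
t(fine sand) / t(glacial outwash) = 3010/65.56 = 45.9

45.9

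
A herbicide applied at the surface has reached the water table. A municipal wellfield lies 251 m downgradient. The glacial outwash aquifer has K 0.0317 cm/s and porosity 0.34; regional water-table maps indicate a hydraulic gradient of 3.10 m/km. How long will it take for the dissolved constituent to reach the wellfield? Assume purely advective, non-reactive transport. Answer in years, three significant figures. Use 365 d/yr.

2.75 years

K = 0.0317 cm/s × 864 = 27.39 m/d
q = Ki = 27.39 × 0.0031 = 0.08491 m/d
Average linear velocity = 0.08491 / 0.34 = 0.2497 m/d
t = L / v = 251 / 0.2497 = 1005 d
   = 1005 / 365 = 2.75 yr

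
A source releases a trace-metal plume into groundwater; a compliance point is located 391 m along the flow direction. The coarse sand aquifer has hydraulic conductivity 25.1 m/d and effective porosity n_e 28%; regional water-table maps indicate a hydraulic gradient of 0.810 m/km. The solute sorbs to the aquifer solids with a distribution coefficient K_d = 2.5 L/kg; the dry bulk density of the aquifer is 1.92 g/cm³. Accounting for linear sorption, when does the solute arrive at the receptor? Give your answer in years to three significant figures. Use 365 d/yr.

Specific discharge q = 25.1 × 8.1e-4 = 0.02033 m/d
v_s = q/n_e = 0.02033/0.28 = 0.07261 m/d
Retardation R = 1 + ρ_b·K_d/n = 1 + 1.92×2.5/0.28 = 18.14
Contaminant velocity v_c = v/R = 0.07261/18.14 = 0.004002 m/d
t = L/v_c = 391/0.004002 = 97700 d
   = 97700/365 = 268 yr

268 years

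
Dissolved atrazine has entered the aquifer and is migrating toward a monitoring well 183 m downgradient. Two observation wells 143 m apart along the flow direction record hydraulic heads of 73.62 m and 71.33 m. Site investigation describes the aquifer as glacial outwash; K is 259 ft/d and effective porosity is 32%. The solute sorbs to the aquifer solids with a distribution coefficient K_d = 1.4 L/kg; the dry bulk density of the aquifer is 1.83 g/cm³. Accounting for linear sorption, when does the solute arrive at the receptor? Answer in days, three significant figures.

417 days

Hydraulic gradient i = (73.62 − 71.33) / 143 = 2.29 / 143 = 0.01601
K = 259 ft/d × 0.3048 = 78.94 m/d
Darcy flux q = K·i = 78.94 × 0.01601 = 1.264 m/d
Average linear velocity = 1.264 / 0.32 = 3.951 m/d
Retardation R = 1 + ρ_b·K_d/n = 1 + 1.83×1.4/0.32 = 9.006
Contaminant velocity v_c = v/R = 3.951/9.006 = 0.4387 m/d
t = L/v_c = 183/0.4387 = 417.2 d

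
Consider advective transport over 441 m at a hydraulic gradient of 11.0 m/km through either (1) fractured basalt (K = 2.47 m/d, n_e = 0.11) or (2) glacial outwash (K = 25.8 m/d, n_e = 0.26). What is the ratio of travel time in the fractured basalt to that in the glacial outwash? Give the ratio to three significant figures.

Unit 1 (fractured basalt): v = 2.47×0.011/0.11 = 0.2470 m/d, t = 441/0.2470 = 1785 d
Unit 2 (glacial outwash): v = 25.8×0.011/0.26 = 1.092 m/d, t = 441/1.092 = 404.0 d
t(fractured basalt) / t(glacial outwash) = 1785/404.0 = 4.42

4.42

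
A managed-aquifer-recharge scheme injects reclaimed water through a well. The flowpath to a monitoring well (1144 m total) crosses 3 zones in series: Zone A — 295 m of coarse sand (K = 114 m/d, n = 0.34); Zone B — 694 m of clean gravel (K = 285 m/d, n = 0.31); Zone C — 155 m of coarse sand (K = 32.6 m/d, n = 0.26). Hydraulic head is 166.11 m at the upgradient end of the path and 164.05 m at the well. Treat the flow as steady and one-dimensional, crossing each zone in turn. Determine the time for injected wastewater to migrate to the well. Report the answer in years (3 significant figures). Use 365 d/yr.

4.63 years

Total head drop ΔH = 166.11 − 164.05 = 2.06 m
Steady 1-D flow in series ⇒ the Darcy flux q is identical in every zone and the zone head losses add (resistances L/K in series).
Σ(L/K) = 295/114 + 694/285 + 155/32.6 = 2.588 + 2.435 + 4.755 = 9.777 d
q = ΔH / Σ(L/K) = 2.06 / 9.777 = 0.2107 m/d (same in every zone)
Zone A: v = q/n = 0.2107/0.34 = 0.6197 m/d → t_A = 295/0.6197 = 476.1 d
Zone B: v = q/n = 0.2107/0.31 = 0.6796 m/d → t_B = 694/0.6796 = 1021 d
Zone C: v = q/n = 0.2107/0.26 = 0.8103 m/d → t_C = 155/0.8103 = 191.3 d
Total t = 476.1 + 1021 + 191.3 = 1688 d
   = 1688 / 365 = 4.63 yr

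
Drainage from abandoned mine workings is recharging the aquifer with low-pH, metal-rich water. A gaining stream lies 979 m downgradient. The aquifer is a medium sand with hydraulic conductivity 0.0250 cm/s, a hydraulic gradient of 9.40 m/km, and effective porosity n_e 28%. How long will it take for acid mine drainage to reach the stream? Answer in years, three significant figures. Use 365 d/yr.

3.70 years

K = 0.0250 cm/s × 864 = 21.60 m/d
Specific discharge q = 21.60 × 0.0094 = 0.2030 m/d
Average linear velocity = 0.2030 / 0.28 = 0.7251 m/d
t = L / v = 979 / 0.7251 = 1350 d
   = 1350 / 365 = 3.70 yr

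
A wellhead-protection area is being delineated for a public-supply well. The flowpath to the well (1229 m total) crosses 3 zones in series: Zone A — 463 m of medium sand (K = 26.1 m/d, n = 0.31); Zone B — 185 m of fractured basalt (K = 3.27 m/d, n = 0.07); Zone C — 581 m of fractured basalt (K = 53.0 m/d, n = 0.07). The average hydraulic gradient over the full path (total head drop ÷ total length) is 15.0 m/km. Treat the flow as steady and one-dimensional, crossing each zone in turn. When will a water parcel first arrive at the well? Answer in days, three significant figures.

For zones in series the flux q is common to all zones; the equivalent conductivity is the harmonic (thickness-weighted) mean, K_eq = L_total / Σ(L_j/K_j).
Σ(L/K) = 463/26.1 + 185/3.27 + 581/53.0 = 17.74 + 56.57 + 10.96 = 85.28 d
K_eq = L_total / Σ(L/K) = 1229 / 85.28 = 14.41 m/d
q = K_eq · i = 14.41 × 0.015 = 0.2162 m/d (same in every zone)
Zone A: v = q/n = 0.2162/0.31 = 0.6974 m/d → t_A = 463/0.6974 = 663.9 d
Zone B: v = q/n = 0.2162/0.07 = 3.088 m/d → t_B = 185/3.088 = 59.90 d
Zone C: v = q/n = 0.2162/0.07 = 3.088 m/d → t_C = 581/3.088 = 188.1 d
Total t = 663.9 + 59.90 + 188.1 = 912.0 d

912 days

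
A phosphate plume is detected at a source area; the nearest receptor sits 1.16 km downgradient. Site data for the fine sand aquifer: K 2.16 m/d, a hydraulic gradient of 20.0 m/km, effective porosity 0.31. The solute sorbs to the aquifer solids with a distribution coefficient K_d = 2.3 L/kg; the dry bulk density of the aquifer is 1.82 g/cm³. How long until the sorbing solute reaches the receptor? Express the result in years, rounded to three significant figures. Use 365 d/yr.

Darcy flux q = K·i = 2.16 × 0.020 = 0.04320 m/d
Seepage velocity v = q / n = 0.04320 / 0.31 = 0.1394 m/d
Retardation R = 1 + ρ_b·K_d/n = 1 + 1.82×2.3/0.31 = 14.50
Contaminant velocity v_c = v/R = 0.1394/14.50 = 0.009609 m/d
L = 1.16 km = 1160 m
t = L/v_c = 1160/0.009609 = 120700 d
   = 120700/365 = 331 yr

331 years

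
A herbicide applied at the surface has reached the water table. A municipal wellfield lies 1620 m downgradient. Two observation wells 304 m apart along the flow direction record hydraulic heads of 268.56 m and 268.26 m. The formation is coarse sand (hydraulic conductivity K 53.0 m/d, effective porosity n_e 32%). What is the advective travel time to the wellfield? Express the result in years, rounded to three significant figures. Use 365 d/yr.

27.2 years

Hydraulic gradient i = (268.56 − 268.26) / 304 = 0.30 / 304 = 9.868e-4
Darcy flux q = K·i = 53.0 × 9.868e-4 = 0.05230 m/d
Seepage velocity v = q / n = 0.05230 / 0.32 = 0.1634 m/d
t = L / v = 1620 / 0.1634 = 9912 d
   = 9912 / 365 = 27.2 yr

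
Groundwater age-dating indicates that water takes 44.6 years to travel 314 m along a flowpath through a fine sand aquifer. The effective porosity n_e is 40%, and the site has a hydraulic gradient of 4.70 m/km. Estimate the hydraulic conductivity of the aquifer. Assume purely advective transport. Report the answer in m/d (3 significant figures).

t = 44.6 years = 16280 d
v = L / t = 314 / 16280 = 0.01929 m/d
K = v · n / i = 0.01929 × 0.40 / 0.0047 = 1.64 m/d

1.64 m/d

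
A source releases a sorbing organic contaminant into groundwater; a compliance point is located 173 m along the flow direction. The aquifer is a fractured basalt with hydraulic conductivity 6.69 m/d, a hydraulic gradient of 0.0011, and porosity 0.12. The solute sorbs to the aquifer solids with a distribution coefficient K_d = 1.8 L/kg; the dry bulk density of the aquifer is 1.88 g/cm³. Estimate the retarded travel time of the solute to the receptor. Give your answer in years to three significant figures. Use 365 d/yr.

226 years

Specific discharge q = 6.69 × 0.0011 = 0.007359 m/d
Average linear velocity = 0.007359 / 0.12 = 0.06133 m/d
Retardation R = 1 + ρ_b·K_d/n = 1 + 1.88×1.8/0.12 = 29.20
Contaminant velocity v_c = v/R = 0.06133/29.20 = 0.002100 m/d
t = L/v_c = 173/0.002100 = 82370 d
   = 82370/365 = 226 yr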